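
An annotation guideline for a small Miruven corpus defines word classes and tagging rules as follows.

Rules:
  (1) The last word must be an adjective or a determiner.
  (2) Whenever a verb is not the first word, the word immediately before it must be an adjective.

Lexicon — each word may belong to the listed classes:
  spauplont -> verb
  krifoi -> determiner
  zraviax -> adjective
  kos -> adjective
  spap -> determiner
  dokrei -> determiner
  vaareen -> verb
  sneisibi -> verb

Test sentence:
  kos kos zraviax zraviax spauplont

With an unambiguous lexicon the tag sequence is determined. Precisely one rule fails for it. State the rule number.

1

Fixed tagging: adjective adjective adjective adjective verb.
Applying the rules: R1 ✗, R2 ✓.
Only rule 1 fails.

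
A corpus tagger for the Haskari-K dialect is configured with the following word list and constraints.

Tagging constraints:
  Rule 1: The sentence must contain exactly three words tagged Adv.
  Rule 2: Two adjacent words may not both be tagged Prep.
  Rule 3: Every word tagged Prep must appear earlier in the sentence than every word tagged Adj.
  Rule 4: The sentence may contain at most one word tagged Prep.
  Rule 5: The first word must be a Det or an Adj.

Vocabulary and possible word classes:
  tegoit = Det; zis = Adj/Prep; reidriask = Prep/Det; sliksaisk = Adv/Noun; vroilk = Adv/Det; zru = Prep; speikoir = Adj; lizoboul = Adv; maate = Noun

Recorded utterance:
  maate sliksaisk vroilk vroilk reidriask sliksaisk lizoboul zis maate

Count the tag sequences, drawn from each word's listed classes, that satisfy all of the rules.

0

Candidates per position — 1:maate {Noun}; 2:sliksaisk {Adv,Noun}; 3:vroilk {Adv,Det}; 4:vroilk {Adv,Det}; 5:reidriask {Prep,Det}; 6:sliksaisk {Adv,Noun}; 7:lizoboul {Adv}; 8:zis {Adj,Prep}; 9:maate {Noun}.
There are 64 candidate sequences in total.
Rule 5 cannot be satisfied by any choice of tags from the lexicon.
So there is no consistent tagging.
Count = 0.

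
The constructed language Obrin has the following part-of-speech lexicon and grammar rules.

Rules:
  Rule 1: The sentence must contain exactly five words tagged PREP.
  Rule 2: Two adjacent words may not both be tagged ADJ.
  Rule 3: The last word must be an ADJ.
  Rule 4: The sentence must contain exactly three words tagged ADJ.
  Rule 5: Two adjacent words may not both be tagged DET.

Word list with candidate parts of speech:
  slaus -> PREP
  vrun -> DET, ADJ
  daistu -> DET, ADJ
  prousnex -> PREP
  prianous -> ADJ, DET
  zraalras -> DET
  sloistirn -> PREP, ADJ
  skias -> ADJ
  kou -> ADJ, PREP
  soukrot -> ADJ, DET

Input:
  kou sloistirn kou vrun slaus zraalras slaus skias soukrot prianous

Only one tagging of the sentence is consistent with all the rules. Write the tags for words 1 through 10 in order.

Candidates per position — 1:kou {ADJ,PREP}; 2:sloistirn {PREP,ADJ}; 3:kou {ADJ,PREP}; 4:vrun {DET,ADJ}; 5:slaus {PREP}; 6:zraalras {DET}; 7:slaus {PREP}; 8:skias {ADJ}; 9:soukrot {ADJ,DET}; 10:prianous {ADJ,DET}.
Position 1: ADJ is ruled out by rule 1; that leaves PREP.
Position 2: ADJ is ruled out by rule 1; that leaves PREP.
Position 3: ADJ is ruled out by rule 1; that leaves PREP.
Position 9: ADJ is ruled out by rule 2; that leaves DET.
Position 10: DET is ruled out by rule 3; that leaves ADJ.
Position 4: DET is ruled out by rule 4; that leaves ADJ.
The only consistent sequence is: PREP PREP PREP ADJ PREP DET PREP ADJ DET ADJ.
Checking: rule 1 holds; rule 2 holds; rule 3 holds; rule 4 holds; rule 5 holds.

PREP PREP PREP ADJ PREP DET PREP ADJ DET ADJ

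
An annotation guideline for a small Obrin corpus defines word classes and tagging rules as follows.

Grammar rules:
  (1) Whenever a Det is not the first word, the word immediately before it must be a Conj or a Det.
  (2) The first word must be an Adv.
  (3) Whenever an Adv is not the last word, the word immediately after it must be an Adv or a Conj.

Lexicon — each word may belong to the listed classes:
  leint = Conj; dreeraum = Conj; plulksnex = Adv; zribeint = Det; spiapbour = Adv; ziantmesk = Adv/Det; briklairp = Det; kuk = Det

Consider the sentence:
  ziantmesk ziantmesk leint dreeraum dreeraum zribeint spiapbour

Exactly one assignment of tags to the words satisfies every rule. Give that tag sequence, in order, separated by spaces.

Candidates per position — 1:ziantmesk {Adv,Det}; 2:ziantmesk {Adv,Det}; 3:leint {Conj}; 4:dreeraum {Conj}; 5:dreeraum {Conj}; 6:zribeint {Det}; 7:spiapbour {Adv}.
At position 1, choosing Det makes rule 2 impossible to satisfy; hence Adv.
At position 2, choosing Det makes rule 1 impossible to satisfy; hence Adv.
That leaves exactly one tagging: Adv Adv Conj Conj Conj Det Adv.
Checking: rule 1 satisfied; rule 2 satisfied; rule 3 satisfied.

Adv Adv Conj Conj Conj Det Adv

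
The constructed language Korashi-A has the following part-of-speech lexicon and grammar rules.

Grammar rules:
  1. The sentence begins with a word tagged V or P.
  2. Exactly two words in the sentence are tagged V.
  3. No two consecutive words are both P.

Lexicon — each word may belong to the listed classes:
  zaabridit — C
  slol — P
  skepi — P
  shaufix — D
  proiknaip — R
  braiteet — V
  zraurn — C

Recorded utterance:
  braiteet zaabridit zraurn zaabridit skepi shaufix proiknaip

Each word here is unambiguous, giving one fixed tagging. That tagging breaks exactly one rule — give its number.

2

Fixed tagging: V C C C P D R.
Rule check: R1 pass, R2 fail, R3 pass.
Only rule 2 fails.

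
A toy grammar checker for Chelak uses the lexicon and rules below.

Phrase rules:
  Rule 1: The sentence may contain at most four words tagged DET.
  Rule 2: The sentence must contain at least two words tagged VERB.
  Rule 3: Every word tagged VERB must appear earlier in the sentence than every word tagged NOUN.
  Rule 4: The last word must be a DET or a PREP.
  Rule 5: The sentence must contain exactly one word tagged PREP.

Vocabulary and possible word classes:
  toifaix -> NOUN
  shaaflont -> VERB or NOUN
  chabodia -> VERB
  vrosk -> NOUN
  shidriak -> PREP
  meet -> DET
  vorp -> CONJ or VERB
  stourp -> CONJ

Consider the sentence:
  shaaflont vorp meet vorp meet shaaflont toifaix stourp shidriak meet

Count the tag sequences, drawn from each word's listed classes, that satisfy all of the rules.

Candidates per position — 1:shaaflont {VERB,NOUN}; 2:vorp {CONJ,VERB}; 3:meet {DET}; 4:vorp {CONJ,VERB}; 5:meet {DET}; 6:shaaflont {VERB,NOUN}; 7:toifaix {NOUN}; 8:stourp {CONJ}; 9:shidriak {PREP}; 10:meet {DET}.
There are 16 candidate sequences in total.
Checking each against the rules leaves 7 sequences.
Count = 7.

7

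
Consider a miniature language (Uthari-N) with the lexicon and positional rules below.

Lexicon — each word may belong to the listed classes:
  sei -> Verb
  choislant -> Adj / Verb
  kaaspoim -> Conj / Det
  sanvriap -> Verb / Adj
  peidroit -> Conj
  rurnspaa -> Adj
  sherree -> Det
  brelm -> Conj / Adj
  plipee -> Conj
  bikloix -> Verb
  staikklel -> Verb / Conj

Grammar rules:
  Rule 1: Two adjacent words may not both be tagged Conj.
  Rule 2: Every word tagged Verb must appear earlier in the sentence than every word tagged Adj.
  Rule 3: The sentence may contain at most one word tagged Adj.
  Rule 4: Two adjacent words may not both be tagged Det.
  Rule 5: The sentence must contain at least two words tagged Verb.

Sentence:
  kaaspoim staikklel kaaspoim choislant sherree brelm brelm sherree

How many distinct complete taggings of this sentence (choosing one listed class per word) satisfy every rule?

Candidates per position — 1:kaaspoim {Conj,Det}; 2:staikklel {Verb,Conj}; 3:kaaspoim {Conj,Det}; 4:choislant {Adj,Verb}; 5:sherree {Det}; 6:brelm {Conj,Adj}; 7:brelm {Conj,Adj}; 8:sherree {Det}.
There are 64 candidate sequences in total.
Checking each against the rules leaves 8 sequences.
Count = 8.

8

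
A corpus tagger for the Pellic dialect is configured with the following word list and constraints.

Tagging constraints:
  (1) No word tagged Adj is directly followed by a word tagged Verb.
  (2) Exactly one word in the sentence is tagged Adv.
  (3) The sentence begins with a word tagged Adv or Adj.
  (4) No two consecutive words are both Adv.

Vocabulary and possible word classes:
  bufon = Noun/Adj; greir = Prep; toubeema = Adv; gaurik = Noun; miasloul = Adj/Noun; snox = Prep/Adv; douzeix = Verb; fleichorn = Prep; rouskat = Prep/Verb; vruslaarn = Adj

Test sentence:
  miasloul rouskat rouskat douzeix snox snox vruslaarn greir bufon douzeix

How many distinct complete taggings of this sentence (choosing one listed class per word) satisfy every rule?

Candidates per position — 1:miasloul {Adj,Noun}; 2:rouskat {Prep,Verb}; 3:rouskat {Prep,Verb}; 4:douzeix {Verb}; 5:snox {Prep,Adv}; 6:snox {Prep,Adv}; 7:vruslaarn {Adj}; 8:greir {Prep}; 9:bufon {Noun,Adj}; 10:douzeix {Verb}.
There are 64 candidate sequences in total.
The sequences that satisfy every rule: Adj Prep Prep Verb Prep Adv Adj Prep Noun Verb; Adj Prep Prep Verb Adv Prep Adj Prep Noun Verb; Adj Prep Verb Verb Prep Adv Adj Prep Noun Verb; Adj Prep Verb Verb Adv Prep Adj Prep Noun Verb.
Count = 4.

4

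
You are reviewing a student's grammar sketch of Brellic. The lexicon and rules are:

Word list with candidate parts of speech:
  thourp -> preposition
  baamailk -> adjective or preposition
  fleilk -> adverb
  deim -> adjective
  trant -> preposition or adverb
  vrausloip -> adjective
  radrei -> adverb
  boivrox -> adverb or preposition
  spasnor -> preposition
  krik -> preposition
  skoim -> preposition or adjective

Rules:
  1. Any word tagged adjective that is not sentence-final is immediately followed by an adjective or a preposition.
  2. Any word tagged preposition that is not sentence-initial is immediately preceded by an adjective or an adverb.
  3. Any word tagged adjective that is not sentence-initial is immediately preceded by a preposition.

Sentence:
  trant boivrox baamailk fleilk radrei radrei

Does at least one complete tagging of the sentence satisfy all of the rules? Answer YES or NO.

Candidates per position — 1:trant {preposition,adverb}; 2:boivrox {adverb,preposition}; 3:baamailk {adjective,preposition}; 4:fleilk {adverb}; 5:radrei {adverb}; 6:radrei {adverb}.
One satisfying assignment: preposition adverb preposition adverb adverb adverb.
Check: rule 1 ✓; rule 2 ✓; rule 3 ✓.

YES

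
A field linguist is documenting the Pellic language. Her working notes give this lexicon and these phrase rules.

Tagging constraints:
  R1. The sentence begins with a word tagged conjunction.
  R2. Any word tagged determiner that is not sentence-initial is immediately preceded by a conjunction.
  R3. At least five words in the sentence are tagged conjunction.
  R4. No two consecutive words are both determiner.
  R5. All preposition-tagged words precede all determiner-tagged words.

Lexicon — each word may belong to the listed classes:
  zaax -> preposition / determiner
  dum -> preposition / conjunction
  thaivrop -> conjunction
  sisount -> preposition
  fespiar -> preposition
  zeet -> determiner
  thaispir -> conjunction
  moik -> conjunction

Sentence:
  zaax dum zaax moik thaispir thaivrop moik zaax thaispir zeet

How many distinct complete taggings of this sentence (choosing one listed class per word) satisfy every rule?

Candidates per position — 1:zaax {preposition,determiner}; 2:dum {preposition,conjunction}; 3:zaax {preposition,determiner}; 4:moik {conjunction}; 5:thaispir {conjunction}; 6:thaivrop {conjunction}; 7:moik {conjunction}; 8:zaax {preposition,determiner}; 9:thaispir {conjunction}; 10:zeet {determiner}.
There are 16 candidate sequences in total.
Rule 1 cannot be satisfied by any choice of tags from the lexicon.
So there is no consistent tagging.
Count = 0.

0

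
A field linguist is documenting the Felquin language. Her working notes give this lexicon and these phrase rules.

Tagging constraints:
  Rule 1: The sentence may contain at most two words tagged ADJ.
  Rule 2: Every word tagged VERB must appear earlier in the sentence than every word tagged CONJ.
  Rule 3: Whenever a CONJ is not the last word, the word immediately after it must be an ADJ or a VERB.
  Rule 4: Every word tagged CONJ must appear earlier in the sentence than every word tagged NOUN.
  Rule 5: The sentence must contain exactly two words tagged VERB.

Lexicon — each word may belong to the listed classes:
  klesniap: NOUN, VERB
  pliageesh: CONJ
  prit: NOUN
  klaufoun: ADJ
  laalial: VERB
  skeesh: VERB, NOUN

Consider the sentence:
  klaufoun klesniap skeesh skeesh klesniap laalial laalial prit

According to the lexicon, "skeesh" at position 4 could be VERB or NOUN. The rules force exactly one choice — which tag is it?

NOUN

Candidates per position — 1:klaufoun {ADJ}; 2:klesniap {NOUN,VERB}; 3:skeesh {VERB,NOUN}; 4:skeesh {VERB,NOUN}; 5:klesniap {NOUN,VERB}; 6:laalial {VERB}; 7:laalial {VERB}; 8:prit {NOUN}.
If word 2 were VERB, no tagging could satisfy rule 5; so word 2 is NOUN.
If word 3 were VERB, no tagging could satisfy rule 5; so word 3 is NOUN.
If word 4 were VERB, no tagging could satisfy rule 5; so word 4 is NOUN.
If word 5 were VERB, no tagging could satisfy rule 5; so word 5 is NOUN.
So the tagging must be: ADJ NOUN NOUN NOUN NOUN VERB VERB NOUN.
Verifying each rule — rule 1 satisfied; rule 2 satisfied; rule 3 satisfied; rule 4 satisfied; rule 5 satisfied.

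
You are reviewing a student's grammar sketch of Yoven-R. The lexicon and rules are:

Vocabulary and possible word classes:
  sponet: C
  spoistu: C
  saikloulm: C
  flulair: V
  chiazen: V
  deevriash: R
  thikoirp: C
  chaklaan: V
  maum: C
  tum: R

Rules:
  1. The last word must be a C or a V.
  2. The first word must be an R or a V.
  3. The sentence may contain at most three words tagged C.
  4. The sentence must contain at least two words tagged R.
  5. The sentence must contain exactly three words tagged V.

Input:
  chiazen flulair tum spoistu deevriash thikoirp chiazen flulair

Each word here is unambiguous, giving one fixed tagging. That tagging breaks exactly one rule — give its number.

5

Fixed tagging: V V R C R C V V.
Applying the rules: R1 holds, R2 holds, R3 holds, R4 holds, R5 violated.
Only rule 5 fails.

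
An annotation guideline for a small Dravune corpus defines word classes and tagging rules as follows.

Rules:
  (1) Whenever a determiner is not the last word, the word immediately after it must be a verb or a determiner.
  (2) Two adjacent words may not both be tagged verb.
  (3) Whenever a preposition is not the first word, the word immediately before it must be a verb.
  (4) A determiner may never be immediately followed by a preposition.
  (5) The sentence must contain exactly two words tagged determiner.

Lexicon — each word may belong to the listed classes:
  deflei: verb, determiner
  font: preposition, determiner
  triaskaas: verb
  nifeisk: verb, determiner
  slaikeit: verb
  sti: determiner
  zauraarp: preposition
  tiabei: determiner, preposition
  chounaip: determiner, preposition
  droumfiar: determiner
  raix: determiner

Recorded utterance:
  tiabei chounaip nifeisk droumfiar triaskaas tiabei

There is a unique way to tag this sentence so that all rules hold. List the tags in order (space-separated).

preposition determiner verb determiner verb preposition

Candidates per position — 1:tiabei {determiner,preposition}; 2:chounaip {determiner,preposition}; 3:nifeisk {verb,determiner}; 4:droumfiar {determiner}; 5:triaskaas {verb}; 6:tiabei {determiner,preposition}.
If word 2 were preposition, no tagging could satisfy rule 3; so word 2 is determiner.
If word 3 were determiner, no tagging could satisfy rule 5; so word 3 is verb.
If word 6 were determiner, no tagging could satisfy rule 5; so word 6 is preposition.
If word 1 were determiner, no tagging could satisfy rule 5; so word 1 is preposition.
So the tagging must be: preposition determiner verb determiner verb preposition.
Check: rule 1 ✓; rule 2 ✓; rule 3 ✓; rule 4 ✓; rule 5 ✓.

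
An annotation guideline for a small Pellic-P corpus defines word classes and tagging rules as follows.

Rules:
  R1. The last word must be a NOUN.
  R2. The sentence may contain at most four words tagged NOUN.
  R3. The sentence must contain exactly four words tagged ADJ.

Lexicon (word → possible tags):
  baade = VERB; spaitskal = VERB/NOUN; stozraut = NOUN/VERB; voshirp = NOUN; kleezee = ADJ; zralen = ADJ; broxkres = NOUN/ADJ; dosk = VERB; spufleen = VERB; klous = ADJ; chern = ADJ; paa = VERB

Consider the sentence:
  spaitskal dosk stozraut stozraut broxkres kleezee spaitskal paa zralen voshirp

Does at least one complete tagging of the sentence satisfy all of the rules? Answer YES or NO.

Candidates per position — 1:spaitskal {VERB,NOUN}; 2:dosk {VERB}; 3:stozraut {NOUN,VERB}; 4:stozraut {NOUN,VERB}; 5:broxkres {NOUN,ADJ}; 6:kleezee {ADJ}; 7:spaitskal {VERB,NOUN}; 8:paa {VERB}; 9:zralen {ADJ}; 10:voshirp {NOUN}.
Rule 3 cannot be satisfied by any choice of tags from the lexicon.
So there is no consistent tagging.

NO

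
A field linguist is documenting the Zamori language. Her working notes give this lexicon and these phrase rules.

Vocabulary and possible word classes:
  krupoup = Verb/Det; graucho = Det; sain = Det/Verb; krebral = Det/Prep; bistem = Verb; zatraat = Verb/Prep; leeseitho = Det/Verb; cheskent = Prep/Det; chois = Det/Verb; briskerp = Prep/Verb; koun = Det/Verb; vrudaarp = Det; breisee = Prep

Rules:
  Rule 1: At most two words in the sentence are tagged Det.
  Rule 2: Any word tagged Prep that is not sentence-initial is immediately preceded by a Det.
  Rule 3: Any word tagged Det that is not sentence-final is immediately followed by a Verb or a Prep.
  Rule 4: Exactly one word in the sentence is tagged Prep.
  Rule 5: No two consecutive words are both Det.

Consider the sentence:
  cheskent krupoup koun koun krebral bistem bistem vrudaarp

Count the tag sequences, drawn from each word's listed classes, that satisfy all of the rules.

Candidates per position — 1:cheskent {Prep,Det}; 2:krupoup {Verb,Det}; 3:koun {Det,Verb}; 4:koun {Det,Verb}; 5:krebral {Det,Prep}; 6:bistem {Verb}; 7:bistem {Verb}; 8:vrudaarp {Det}.
There are 32 candidate sequences in total.
The sequences that satisfy every rule: Prep Verb Verb Verb Det Verb Verb Det.
Count = 1.

1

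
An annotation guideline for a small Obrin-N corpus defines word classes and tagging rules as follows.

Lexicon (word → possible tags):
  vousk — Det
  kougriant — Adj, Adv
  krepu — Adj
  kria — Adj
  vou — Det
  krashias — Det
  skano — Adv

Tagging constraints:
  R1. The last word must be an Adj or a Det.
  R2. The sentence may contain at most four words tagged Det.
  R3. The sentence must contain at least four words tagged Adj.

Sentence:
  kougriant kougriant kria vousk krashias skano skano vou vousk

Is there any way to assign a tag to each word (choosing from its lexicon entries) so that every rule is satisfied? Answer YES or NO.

NO

Candidates per position — 1:kougriant {Adj,Adv}; 2:kougriant {Adj,Adv}; 3:kria {Adj}; 4:vousk {Det}; 5:krashias {Det}; 6:skano {Adv}; 7:skano {Adv}; 8:vou {Det}; 9:vousk {Det}.
Rule 3 cannot be satisfied by any choice of tags from the lexicon.
So there is no consistent tagging.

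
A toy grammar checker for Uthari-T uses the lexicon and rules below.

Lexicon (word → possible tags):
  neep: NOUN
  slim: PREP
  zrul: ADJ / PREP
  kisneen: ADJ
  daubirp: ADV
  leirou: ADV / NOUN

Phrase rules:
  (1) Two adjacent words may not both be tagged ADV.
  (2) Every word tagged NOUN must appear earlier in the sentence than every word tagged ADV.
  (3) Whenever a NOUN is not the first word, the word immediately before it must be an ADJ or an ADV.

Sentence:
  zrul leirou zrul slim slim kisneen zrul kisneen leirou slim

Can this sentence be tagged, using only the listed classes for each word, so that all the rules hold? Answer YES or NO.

YES

Candidates per position — 1:zrul {ADJ,PREP}; 2:leirou {ADV,NOUN}; 3:zrul {ADJ,PREP}; 4:slim {PREP}; 5:slim {PREP}; 6:kisneen {ADJ}; 7:zrul {ADJ,PREP}; 8:kisneen {ADJ}; 9:leirou {ADV,NOUN}; 10:slim {PREP}.
One satisfying assignment: ADJ NOUN PREP PREP PREP ADJ PREP ADJ ADV PREP.
Check: rule 1 ✓; rule 2 ✓; rule 3 ✓.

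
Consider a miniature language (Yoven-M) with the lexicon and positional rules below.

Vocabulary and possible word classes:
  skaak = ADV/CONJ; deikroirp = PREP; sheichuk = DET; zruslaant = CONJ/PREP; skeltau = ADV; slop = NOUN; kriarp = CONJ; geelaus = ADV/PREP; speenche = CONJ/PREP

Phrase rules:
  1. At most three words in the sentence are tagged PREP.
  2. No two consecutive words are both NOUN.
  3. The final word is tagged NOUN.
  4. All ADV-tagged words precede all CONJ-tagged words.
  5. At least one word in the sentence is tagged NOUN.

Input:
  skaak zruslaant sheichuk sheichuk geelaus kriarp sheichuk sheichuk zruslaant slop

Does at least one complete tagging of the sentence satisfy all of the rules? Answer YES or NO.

Candidates per position — 1:skaak {ADV,CONJ}; 2:zruslaant {CONJ,PREP}; 3:sheichuk {DET}; 4:sheichuk {DET}; 5:geelaus {ADV,PREP}; 6:kriarp {CONJ}; 7:sheichuk {DET}; 8:sheichuk {DET}; 9:zruslaant {CONJ,PREP}; 10:slop {NOUN}.
One satisfying assignment: CONJ CONJ DET DET PREP CONJ DET DET PREP NOUN.
Rule-by-rule: rule 1 holds; rule 2 holds; rule 3 holds; rule 4 holds; rule 5 holds.

YES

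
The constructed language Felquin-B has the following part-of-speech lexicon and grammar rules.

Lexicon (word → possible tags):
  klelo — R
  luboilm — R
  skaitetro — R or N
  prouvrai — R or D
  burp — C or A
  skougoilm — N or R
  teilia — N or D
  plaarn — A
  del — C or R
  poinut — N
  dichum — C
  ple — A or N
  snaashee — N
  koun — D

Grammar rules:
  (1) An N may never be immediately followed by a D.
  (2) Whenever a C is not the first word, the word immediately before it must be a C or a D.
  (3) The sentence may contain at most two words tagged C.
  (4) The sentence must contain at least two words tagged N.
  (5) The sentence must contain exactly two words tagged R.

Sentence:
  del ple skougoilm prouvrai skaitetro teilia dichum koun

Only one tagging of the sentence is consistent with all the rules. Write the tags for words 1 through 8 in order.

C N N R R D C D

Candidates per position — 1:del {C,R}; 2:ple {A,N}; 3:skougoilm {N,R}; 4:prouvrai {R,D}; 5:skaitetro {R,N}; 6:teilia {N,D}; 7:dichum {C}; 8:koun {D}.
Position 6: tagging it N would leave rule 2 unsatisfiable, so it must be D.
Position 5: tagging it N would leave rule 1 unsatisfiable, so it must be R.
Position 2: tagging it A would leave rule 4 unsatisfiable, so it must be N.
Position 3: tagging it R would leave rule 4 unsatisfiable, so it must be N.
Position 4: tagging it D would leave rule 1 unsatisfiable, so it must be R.
Position 1: tagging it R would leave rule 5 unsatisfiable, so it must be C.
So the tagging must be: C N N R R D C D.
Rule-by-rule: rule 1 holds; rule 2 holds; rule 3 holds; rule 4 holds; rule 5 holds.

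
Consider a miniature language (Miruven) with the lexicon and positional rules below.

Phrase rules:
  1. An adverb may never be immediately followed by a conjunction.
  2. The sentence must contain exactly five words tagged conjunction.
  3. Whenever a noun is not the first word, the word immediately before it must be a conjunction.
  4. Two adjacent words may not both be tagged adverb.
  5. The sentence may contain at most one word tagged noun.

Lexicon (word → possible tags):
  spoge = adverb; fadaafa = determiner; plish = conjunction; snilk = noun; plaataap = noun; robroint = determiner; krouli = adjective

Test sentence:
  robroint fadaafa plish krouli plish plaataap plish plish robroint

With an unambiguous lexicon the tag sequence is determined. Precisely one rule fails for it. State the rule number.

Fixed tagging: determiner determiner conjunction adjective conjunction noun conjunction conjunction determiner.
Applying the rules: R1 ✓, R2 ✗, R3 ✓, R4 ✓, R5 ✓.
Only rule 2 fails.

2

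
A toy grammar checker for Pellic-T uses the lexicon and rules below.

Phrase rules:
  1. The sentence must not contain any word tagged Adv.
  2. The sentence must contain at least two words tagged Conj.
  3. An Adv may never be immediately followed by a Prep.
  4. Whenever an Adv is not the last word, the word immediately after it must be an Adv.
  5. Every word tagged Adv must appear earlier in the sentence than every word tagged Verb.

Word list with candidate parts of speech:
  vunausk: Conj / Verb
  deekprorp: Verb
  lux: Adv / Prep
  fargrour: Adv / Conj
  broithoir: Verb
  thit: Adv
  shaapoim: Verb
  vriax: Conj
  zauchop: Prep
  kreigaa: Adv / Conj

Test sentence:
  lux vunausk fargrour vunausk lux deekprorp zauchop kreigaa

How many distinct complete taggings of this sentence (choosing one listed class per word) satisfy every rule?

4

Candidates per position — 1:lux {Adv,Prep}; 2:vunausk {Conj,Verb}; 3:fargrour {Adv,Conj}; 4:vunausk {Conj,Verb}; 5:lux {Adv,Prep}; 6:deekprorp {Verb}; 7:zauchop {Prep}; 8:kreigaa {Adv,Conj}.
There are 64 candidate sequences in total.
The sequences that satisfy every rule: Prep Conj Conj Conj Prep Verb Prep Conj; Prep Conj Conj Verb Prep Verb Prep Conj; Prep Verb Conj Conj Prep Verb Prep Conj; Prep Verb Conj Verb Prep Verb Prep Conj.
Count = 4.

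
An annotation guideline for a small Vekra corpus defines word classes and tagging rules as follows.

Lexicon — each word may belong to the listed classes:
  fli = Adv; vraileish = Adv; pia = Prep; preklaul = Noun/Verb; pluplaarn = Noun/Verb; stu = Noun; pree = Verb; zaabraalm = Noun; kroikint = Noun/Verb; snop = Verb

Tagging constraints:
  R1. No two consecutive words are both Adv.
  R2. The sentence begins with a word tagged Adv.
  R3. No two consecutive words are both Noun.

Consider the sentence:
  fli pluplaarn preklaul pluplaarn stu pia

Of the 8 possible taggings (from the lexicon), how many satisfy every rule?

3

Candidates per position — 1:fli {Adv}; 2:pluplaarn {Noun,Verb}; 3:preklaul {Noun,Verb}; 4:pluplaarn {Noun,Verb}; 5:stu {Noun}; 6:pia {Prep}.
There are 8 candidate sequences in total.
The sequences that satisfy every rule: Adv Noun Verb Verb Noun Prep; Adv Verb Noun Verb Noun Prep; Adv Verb Verb Verb Noun Prep.
Count = 3.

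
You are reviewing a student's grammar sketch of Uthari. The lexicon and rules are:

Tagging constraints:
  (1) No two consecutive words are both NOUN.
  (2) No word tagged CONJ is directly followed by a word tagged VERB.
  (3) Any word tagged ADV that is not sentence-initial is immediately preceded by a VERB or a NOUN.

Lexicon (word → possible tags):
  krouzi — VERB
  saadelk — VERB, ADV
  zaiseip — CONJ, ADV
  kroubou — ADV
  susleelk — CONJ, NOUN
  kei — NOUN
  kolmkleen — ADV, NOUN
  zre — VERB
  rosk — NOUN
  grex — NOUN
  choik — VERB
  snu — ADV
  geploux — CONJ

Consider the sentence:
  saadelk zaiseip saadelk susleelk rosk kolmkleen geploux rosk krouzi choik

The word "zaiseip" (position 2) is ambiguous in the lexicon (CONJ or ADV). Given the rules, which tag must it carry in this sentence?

Candidates per position — 1:saadelk {VERB,ADV}; 2:zaiseip {CONJ,ADV}; 3:saadelk {VERB,ADV}; 4:susleelk {CONJ,NOUN}; 5:rosk {NOUN}; 6:kolmkleen {ADV,NOUN}; 7:geploux {CONJ}; 8:rosk {NOUN}; 9:krouzi {VERB}; 10:choik {VERB}.
Position 3: tagging it ADV would leave rule 3 unsatisfiable, so it must be VERB.
Position 4: tagging it NOUN would leave rule 1 unsatisfiable, so it must be CONJ.
Position 6: tagging it NOUN would leave rule 1 unsatisfiable, so it must be ADV.
Position 2: tagging it CONJ would leave rule 2 unsatisfiable, so it must be ADV.
Position 1: tagging it ADV would leave rule 3 unsatisfiable, so it must be VERB.
That leaves exactly one tagging: VERB ADV VERB CONJ NOUN ADV CONJ NOUN VERB VERB.
Check: rule 1 ok; rule 2 ok; rule 3 ok.

ADV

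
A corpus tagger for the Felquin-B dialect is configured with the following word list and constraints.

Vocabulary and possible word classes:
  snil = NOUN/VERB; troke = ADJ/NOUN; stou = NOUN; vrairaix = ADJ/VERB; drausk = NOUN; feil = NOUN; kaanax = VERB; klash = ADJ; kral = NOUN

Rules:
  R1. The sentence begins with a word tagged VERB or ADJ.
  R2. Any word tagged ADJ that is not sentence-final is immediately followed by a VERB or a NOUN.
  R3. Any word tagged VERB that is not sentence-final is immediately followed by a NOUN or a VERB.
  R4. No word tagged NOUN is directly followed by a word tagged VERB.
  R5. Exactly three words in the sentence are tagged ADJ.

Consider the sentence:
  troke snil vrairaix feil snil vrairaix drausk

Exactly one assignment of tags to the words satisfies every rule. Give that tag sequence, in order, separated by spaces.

ADJ NOUN ADJ NOUN NOUN ADJ NOUN

Candidates per position — 1:troke {ADJ,NOUN}; 2:snil {NOUN,VERB}; 3:vrairaix {ADJ,VERB}; 4:feil {NOUN}; 5:snil {NOUN,VERB}; 6:vrairaix {ADJ,VERB}; 7:drausk {NOUN}.
Position 1: tagging it NOUN would leave rule 1 unsatisfiable, so it must be ADJ.
Position 3: tagging it VERB would leave rule 5 unsatisfiable, so it must be ADJ.
Position 5: tagging it VERB would leave rule 4 unsatisfiable, so it must be NOUN.
Position 6: tagging it VERB would leave rule 4 unsatisfiable, so it must be ADJ.
Position 2: tagging it VERB would leave rule 3 unsatisfiable, so it must be NOUN.
So the tagging must be: ADJ NOUN ADJ NOUN NOUN ADJ NOUN.
Rule-by-rule: rule 1 satisfied; rule 2 satisfied; rule 3 satisfied; rule 4 satisfied; rule 5 satisfied.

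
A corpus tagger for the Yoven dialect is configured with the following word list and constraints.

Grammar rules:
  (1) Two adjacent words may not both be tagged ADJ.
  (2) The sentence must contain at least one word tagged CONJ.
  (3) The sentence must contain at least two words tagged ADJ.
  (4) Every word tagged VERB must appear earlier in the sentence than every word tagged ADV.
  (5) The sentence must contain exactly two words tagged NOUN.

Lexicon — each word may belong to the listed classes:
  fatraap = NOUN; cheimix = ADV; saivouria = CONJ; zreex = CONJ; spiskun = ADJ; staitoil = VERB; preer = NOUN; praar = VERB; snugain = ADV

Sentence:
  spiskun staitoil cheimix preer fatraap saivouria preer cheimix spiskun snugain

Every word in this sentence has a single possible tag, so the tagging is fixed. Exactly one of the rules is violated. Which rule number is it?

Fixed tagging: ADJ VERB ADV NOUN NOUN CONJ NOUN ADV ADJ ADV.
Checking each rule: R1 ok, R2 ok, R3 ok, R4 ok, R5 fails.
Only rule 5 fails.

5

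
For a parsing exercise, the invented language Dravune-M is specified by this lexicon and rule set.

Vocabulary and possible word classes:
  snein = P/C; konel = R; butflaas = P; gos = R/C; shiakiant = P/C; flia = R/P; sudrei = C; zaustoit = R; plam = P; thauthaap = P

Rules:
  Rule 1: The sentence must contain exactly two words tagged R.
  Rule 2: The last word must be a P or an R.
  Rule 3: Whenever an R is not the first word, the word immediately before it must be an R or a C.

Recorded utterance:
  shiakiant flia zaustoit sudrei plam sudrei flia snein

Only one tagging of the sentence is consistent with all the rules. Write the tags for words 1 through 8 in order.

Candidates per position — 1:shiakiant {P,C}; 2:flia {R,P}; 3:zaustoit {R}; 4:sudrei {C}; 5:plam {P}; 6:sudrei {C}; 7:flia {R,P}; 8:snein {P,C}.
If word 1 were P, no tagging could satisfy rule 3; so word 1 is C.
If word 2 were P, no tagging could satisfy rule 3; so word 2 is R.
If word 7 were R, no tagging could satisfy rule 1; so word 7 is P.
If word 8 were C, no tagging could satisfy rule 2; so word 8 is P.
That leaves exactly one tagging: C R R C P C P P.
Check: rule 1 satisfied; rule 2 satisfied; rule 3 satisfied.

C R R C P C P P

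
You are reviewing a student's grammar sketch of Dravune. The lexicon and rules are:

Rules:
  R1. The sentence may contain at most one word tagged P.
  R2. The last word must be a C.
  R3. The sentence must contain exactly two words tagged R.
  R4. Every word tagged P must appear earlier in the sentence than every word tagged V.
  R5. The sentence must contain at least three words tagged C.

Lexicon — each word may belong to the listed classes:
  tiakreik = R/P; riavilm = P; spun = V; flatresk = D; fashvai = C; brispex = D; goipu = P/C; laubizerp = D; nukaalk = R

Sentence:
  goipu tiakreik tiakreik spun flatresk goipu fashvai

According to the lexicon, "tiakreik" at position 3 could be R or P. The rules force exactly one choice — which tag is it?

R

Candidates per position — 1:goipu {P,C}; 2:tiakreik {R,P}; 3:tiakreik {R,P}; 4:spun {V}; 5:flatresk {D}; 6:goipu {P,C}; 7:fashvai {C}.
Word 1 cannot be P — rule 5 would then fail for every completion. It is C.
Word 2 cannot be P — rule 3 would then fail for every completion. It is R.
Word 3 cannot be P — rule 3 would then fail for every completion. It is R.
Word 6 cannot be P — rule 4 would then fail for every completion. It is C.
The unique satisfying tagging is: C R R V D C C.
Check: rule 1 ✓; rule 2 ✓; rule 3 ✓; rule 4 ✓; rule 5 ✓.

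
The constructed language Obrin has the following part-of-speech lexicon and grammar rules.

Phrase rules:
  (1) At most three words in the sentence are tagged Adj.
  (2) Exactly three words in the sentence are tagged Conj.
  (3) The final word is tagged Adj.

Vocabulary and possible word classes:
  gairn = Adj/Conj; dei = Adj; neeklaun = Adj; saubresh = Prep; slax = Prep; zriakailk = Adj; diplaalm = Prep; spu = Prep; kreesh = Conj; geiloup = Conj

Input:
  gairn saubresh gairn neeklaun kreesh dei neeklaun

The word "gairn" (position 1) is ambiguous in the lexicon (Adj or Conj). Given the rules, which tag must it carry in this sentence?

Candidates per position — 1:gairn {Adj,Conj}; 2:saubresh {Prep}; 3:gairn {Adj,Conj}; 4:neeklaun {Adj}; 5:kreesh {Conj}; 6:dei {Adj}; 7:neeklaun {Adj}.
Position 1: Adj is ruled out by rule 1; that leaves Conj.
Position 3: Adj is ruled out by rule 1; that leaves Conj.
The only consistent sequence is: Conj Prep Conj Adj Conj Adj Adj.
Rule-by-rule: rule 1 ok; rule 2 ok; rule 3 ok.

Conj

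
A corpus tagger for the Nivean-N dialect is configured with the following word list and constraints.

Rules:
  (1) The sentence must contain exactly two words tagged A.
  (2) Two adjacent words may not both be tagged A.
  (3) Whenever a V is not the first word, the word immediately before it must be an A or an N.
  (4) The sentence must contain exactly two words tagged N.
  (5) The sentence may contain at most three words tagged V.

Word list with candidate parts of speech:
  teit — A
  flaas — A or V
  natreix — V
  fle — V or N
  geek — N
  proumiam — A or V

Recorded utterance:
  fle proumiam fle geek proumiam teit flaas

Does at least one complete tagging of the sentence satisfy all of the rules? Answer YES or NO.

Candidates per position — 1:fle {V,N}; 2:proumiam {A,V}; 3:fle {V,N}; 4:geek {N}; 5:proumiam {A,V}; 6:teit {A}; 7:flaas {A,V}.
One satisfying assignment: N A V N V A V.
Checking: rule 1 holds; rule 2 holds; rule 3 holds; rule 4 holds; rule 5 holds.

YES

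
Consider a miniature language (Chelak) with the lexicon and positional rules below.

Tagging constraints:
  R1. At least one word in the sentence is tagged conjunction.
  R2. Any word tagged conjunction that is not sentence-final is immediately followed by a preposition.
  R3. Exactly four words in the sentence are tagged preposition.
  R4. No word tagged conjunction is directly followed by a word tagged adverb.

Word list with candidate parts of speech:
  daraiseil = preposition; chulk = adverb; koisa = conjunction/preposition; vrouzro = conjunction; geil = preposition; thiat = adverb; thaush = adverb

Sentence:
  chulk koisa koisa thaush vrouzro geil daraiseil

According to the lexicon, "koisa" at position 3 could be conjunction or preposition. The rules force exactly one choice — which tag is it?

Candidates per position — 1:chulk {adverb}; 2:koisa {conjunction,preposition}; 3:koisa {conjunction,preposition}; 4:thaush {adverb}; 5:vrouzro {conjunction}; 6:geil {preposition}; 7:daraiseil {preposition}.
At position 2, choosing conjunction makes rule 3 impossible to satisfy; hence preposition.
At position 3, choosing conjunction makes rule 2 impossible to satisfy; hence preposition.
The only consistent sequence is: adverb preposition preposition adverb conjunction preposition preposition.
Rule-by-rule: rule 1 satisfied; rule 2 satisfied; rule 3 satisfied; rule 4 satisfied.

preposition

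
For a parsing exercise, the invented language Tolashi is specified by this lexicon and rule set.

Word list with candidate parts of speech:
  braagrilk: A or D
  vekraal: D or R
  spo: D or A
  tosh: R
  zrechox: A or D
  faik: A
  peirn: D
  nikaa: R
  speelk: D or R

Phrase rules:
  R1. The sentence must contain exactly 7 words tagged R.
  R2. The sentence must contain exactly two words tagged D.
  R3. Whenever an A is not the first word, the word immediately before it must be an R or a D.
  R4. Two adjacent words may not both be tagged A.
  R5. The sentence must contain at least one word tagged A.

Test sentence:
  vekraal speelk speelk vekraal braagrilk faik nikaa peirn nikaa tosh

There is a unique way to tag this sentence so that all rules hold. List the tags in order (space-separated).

Candidates per position — 1:vekraal {D,R}; 2:speelk {D,R}; 3:speelk {D,R}; 4:vekraal {D,R}; 5:braagrilk {A,D}; 6:faik {A}; 7:nikaa {R}; 8:peirn {D}; 9:nikaa {R}; 10:tosh {R}.
Position 1: D is ruled out by rule 1; that leaves R.
Position 2: D is ruled out by rule 1; that leaves R.
Position 3: D is ruled out by rule 1; that leaves R.
Position 4: D is ruled out by rule 1; that leaves R.
Position 5: A is ruled out by rule 2; that leaves D.
So the tagging must be: R R R R D A R D R R.
Rule-by-rule: rule 1 ✓; rule 2 ✓; rule 3 ✓; rule 4 ✓; rule 5 ✓.

R R R R D A R D R R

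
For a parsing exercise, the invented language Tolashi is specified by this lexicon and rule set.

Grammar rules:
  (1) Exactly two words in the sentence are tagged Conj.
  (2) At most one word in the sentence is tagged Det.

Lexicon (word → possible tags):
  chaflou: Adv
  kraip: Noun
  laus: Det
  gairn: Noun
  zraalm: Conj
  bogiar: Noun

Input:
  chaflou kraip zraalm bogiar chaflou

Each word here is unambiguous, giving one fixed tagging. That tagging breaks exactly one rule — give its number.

1

Fixed tagging: Adv Noun Conj Noun Adv.
Checking each rule: R1 fails, R2 ok.
Only rule 1 fails.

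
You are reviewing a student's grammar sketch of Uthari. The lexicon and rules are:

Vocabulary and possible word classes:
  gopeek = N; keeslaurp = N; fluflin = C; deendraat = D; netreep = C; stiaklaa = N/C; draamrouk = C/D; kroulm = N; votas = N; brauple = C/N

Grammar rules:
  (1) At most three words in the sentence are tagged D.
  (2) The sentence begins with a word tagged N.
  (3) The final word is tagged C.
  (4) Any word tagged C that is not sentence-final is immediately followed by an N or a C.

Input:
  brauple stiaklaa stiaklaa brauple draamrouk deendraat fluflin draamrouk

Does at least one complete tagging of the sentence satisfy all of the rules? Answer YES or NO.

YES

Candidates per position — 1:brauple {C,N}; 2:stiaklaa {N,C}; 3:stiaklaa {N,C}; 4:brauple {C,N}; 5:draamrouk {C,D}; 6:deendraat {D}; 7:fluflin {C}; 8:draamrouk {C,D}.
One satisfying assignment: N C N N D D C C.
Rule-by-rule: rule 1 ok; rule 2 ok; rule 3 ok; rule 4 ok.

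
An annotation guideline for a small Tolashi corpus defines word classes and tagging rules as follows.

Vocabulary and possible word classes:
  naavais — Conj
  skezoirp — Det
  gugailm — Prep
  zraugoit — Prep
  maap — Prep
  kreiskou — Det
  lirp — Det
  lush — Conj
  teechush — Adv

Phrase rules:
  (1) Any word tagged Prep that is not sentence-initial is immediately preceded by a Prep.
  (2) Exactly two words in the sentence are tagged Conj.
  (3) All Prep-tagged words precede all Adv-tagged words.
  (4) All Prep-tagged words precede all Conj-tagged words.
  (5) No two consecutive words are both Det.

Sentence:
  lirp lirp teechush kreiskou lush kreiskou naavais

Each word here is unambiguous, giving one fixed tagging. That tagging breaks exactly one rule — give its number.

5

Fixed tagging: Det Det Adv Det Conj Det Conj.
Rule check: R1 ✓, R2 ✓, R3 ✓, R4 ✓, R5 ✗.
Only rule 5 fails.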